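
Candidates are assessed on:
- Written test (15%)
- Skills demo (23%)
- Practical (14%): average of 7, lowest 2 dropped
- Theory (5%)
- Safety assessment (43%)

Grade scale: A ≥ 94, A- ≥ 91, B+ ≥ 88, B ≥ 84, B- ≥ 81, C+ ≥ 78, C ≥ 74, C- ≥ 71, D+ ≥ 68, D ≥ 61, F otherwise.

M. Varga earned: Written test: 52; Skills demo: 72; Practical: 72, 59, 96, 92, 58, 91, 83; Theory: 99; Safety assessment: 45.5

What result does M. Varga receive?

Practical: drop 58, 59 → average of remaining 5 = 434/5 = 86.8
Weighted total:
  Written test 52 × 0.15 = 7.8
  Skills demo 72 × 0.23 = 16.56
  Practical 86.8 × 0.14 = 12.152
  Theory 99 × 0.05 = 4.95
  Safety assessment 45.5 × 0.43 = 19.565
Sum = 61.027
61.027 is ≥ 61 and < 68 → D

D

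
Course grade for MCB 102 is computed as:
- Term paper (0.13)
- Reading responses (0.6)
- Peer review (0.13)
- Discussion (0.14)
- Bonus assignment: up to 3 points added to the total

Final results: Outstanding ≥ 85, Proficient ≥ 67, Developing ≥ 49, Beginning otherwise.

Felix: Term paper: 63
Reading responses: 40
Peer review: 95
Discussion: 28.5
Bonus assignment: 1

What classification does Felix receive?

Developing

Weighted total:
  Term paper 63 × 0.13 = 8.19
  Reading responses 40 × 0.6 = 24
  Peer review 95 × 0.13 = 12.35
  Discussion 28.5 × 0.14 = 3.99
Sum = 48.53
Bonus assignment: 48.53 + 1 = 49.53
49.53 is ≥ 49 and < 67 → Developing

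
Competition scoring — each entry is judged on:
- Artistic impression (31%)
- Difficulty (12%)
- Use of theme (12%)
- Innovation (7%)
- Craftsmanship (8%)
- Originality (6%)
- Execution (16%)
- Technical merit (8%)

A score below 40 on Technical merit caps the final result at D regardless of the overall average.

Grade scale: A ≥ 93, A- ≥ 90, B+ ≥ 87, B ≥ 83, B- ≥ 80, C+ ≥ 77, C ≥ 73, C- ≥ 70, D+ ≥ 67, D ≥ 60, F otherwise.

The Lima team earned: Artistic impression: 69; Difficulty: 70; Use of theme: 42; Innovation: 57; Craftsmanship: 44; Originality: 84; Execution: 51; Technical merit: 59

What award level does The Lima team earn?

Technical merit score 59 ≥ 40: minimum met.
Weighted total:
  Artistic impression 69 × 0.31 = 21.39
  Difficulty 70 × 0.12 = 8.4
  Use of theme 42 × 0.12 = 5.04
  Innovation 57 × 0.07 = 3.99
  Craftsmanship 44 × 0.08 = 3.52
  Originality 84 × 0.06 = 5.04
  Execution 51 × 0.16 = 8.16
  Technical merit 59 × 0.08 = 4.72
Sum = 60.26
60.26 is ≥ 60 and < 67 → D

D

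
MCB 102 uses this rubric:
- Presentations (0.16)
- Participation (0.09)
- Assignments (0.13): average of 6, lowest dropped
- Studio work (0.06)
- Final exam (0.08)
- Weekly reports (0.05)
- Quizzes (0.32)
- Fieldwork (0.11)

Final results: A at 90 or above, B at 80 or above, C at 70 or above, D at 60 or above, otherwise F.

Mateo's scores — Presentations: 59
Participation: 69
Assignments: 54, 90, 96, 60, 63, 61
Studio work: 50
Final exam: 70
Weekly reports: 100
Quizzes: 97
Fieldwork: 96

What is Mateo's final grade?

Assignments: drop 54 → average of remaining 5 = 370/5 = 74
Weighted total:
  Presentations 59 × 0.16 = 9.44
  Participation 69 × 0.09 = 6.21
  Assignments 74 × 0.13 = 9.62
  Studio work 50 × 0.06 = 3
  Final exam 70 × 0.08 = 5.6
  Weekly reports 100 × 0.05 = 5
  Quizzes 97 × 0.32 = 31.04
  Fieldwork 96 × 0.11 = 10.56
Sum = 80.47
80.47 is ≥ 80 and < 90 → B

B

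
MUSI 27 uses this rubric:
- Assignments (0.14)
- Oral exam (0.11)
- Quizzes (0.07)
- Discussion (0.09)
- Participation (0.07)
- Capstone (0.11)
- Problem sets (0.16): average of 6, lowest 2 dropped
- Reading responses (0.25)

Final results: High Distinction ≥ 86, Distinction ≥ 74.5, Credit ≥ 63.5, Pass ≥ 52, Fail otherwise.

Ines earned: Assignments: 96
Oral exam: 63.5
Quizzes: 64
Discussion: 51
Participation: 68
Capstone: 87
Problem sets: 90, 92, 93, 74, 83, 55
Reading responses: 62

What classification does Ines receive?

Problem sets: drop 55, 74 → average of remaining 4 = 358/4 = 89.5
Weighted total:
  Assignments 96 × 0.14 = 13.44
  Oral exam 63.5 × 0.11 = 6.985
  Quizzes 64 × 0.07 = 4.48
  Discussion 51 × 0.09 = 4.59
  Participation 68 × 0.07 = 4.76
  Capstone 87 × 0.11 = 9.57
  Problem sets 89.5 × 0.16 = 14.32
  Reading responses 62 × 0.25 = 15.5
Sum = 73.645
73.645 is ≥ 63.5 and < 74.5 → Credit

Credit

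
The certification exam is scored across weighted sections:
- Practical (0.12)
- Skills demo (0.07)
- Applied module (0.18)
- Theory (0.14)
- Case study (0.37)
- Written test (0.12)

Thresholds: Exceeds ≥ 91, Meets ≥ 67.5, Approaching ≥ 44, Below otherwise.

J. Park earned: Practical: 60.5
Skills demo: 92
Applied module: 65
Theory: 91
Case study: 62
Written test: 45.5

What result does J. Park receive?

Approaching

Weighted total:
  Practical 60.5 × 0.12 = 7.26
  Skills demo 92 × 0.07 = 6.44
  Applied module 65 × 0.18 = 11.7
  Theory 91 × 0.14 = 12.74
  Case study 62 × 0.37 = 22.94
  Written test 45.5 × 0.12 = 5.46
Sum = 66.54
66.54 is ≥ 44 and < 67.5 → Approaching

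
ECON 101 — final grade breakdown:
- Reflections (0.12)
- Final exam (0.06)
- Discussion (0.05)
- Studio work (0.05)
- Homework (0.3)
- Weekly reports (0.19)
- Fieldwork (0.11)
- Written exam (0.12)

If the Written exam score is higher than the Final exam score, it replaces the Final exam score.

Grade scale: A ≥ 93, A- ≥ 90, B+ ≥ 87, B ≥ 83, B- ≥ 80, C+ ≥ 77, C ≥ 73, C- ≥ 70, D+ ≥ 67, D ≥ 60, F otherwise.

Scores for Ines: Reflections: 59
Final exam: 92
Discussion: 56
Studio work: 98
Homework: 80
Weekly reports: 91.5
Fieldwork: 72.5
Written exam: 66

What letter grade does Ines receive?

Written exam (66) ≤ Final exam (92), so Final exam stays at 92.
Weighted total:
  Reflections 59 × 0.12 = 7.08
  Final exam 92 × 0.06 = 5.52
  Discussion 56 × 0.05 = 2.8
  Studio work 98 × 0.05 = 4.9
  Homework 80 × 0.3 = 24
  Weekly reports 91.5 × 0.19 = 17.385
  Fieldwork 72.5 × 0.11 = 7.975
  Written exam 66 × 0.12 = 7.92
Sum = 77.58
77.58 is ≥ 77 and < 80 → C+

C+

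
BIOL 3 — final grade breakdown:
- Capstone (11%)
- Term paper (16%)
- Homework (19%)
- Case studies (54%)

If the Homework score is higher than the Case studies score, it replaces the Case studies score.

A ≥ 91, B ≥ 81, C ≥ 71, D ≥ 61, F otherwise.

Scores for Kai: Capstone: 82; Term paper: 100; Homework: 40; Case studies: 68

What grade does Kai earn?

D

Homework (40) ≤ Case studies (68), so Case studies stays at 68.
Weighted total:
  Capstone 82 × 0.11 = 9.02
  Term paper 100 × 0.16 = 16
  Homework 40 × 0.19 = 7.6
  Case studies 68 × 0.54 = 36.72
Sum = 69.34
69.34 is ≥ 61 and < 71 → D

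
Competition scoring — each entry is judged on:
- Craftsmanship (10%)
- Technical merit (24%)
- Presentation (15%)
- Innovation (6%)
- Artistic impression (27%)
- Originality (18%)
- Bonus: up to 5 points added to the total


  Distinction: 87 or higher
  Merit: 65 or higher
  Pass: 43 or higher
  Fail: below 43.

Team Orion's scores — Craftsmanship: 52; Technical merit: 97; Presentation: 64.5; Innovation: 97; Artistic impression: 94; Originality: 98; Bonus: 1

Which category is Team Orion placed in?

Weighted total:
  Craftsmanship 52 × 0.1 = 5.2
  Technical merit 97 × 0.24 = 23.28
  Presentation 64.5 × 0.15 = 9.675
  Innovation 97 × 0.06 = 5.82
  Artistic impression 94 × 0.27 = 25.38
  Originality 98 × 0.18 = 17.64
Sum = 86.995
Bonus: 86.995 + 1 = 87.995
87.995 ≥ 87 → Distinction

Distinction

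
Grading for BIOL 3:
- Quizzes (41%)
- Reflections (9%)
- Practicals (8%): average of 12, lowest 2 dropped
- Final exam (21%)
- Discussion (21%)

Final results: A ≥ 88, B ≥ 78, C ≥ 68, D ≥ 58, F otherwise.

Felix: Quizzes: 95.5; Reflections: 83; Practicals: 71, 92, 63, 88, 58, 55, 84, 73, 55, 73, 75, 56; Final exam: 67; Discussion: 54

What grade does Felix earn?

C

Practicals: drop 55, 55 → average of remaining 10 = 733/10 = 73.3
Weighted total:
  Quizzes 95.5 × 0.41 = 39.155
  Reflections 83 × 0.09 = 7.47
  Practicals 73.3 × 0.08 = 5.864
  Final exam 67 × 0.21 = 14.07
  Discussion 54 × 0.21 = 11.34
Sum = 77.899
77.899 is ≥ 68 and < 78 → C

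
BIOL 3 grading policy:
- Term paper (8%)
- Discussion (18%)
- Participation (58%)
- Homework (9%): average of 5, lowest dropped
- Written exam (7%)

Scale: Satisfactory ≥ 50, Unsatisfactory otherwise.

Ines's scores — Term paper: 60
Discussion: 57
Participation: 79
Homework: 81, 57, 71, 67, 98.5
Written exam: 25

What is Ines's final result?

Homework: drop 57 → average of remaining 4 = 317.5/4 = 79.375
Weighted total:
  Term paper 60 × 0.08 = 4.8
  Discussion 57 × 0.18 = 10.26
  Participation 79 × 0.58 = 45.82
  Homework 79.375 × 0.09 = 7.14375
  Written exam 25 × 0.07 = 1.75
Sum = 69.77375
69.77375 ≥ 50 → Satisfactory

Satisfactory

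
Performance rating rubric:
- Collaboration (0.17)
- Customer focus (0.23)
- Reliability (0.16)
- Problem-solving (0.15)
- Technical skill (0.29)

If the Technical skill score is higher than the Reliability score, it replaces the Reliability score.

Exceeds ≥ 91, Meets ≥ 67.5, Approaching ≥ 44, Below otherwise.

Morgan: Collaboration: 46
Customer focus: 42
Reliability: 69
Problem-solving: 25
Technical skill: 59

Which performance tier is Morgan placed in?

Approaching

Technical skill (59) ≤ Reliability (69), so Reliability stays at 69.
Weighted total:
  Collaboration 46 × 0.17 = 7.82
  Customer focus 42 × 0.23 = 9.66
  Reliability 69 × 0.16 = 11.04
  Problem-solving 25 × 0.15 = 3.75
  Technical skill 59 × 0.29 = 17.11
Sum = 49.38
49.38 is ≥ 44 and < 67.5 → Approaching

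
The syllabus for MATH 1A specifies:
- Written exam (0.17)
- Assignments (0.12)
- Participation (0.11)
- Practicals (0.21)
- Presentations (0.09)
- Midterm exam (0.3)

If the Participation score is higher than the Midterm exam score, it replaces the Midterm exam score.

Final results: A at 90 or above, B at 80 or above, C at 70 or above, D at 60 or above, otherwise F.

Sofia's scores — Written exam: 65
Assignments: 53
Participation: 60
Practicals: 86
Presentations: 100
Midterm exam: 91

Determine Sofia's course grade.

Participation (60) ≤ Midterm exam (91), so Midterm exam stays at 91.
Weighted total:
  Written exam 65 × 0.17 = 11.05
  Assignments 53 × 0.12 = 6.36
  Participation 60 × 0.11 = 6.6
  Practicals 86 × 0.21 = 18.06
  Presentations 100 × 0.09 = 9
  Midterm exam 91 × 0.3 = 27.3
Sum = 78.37
78.37 is ≥ 70 and < 80 → C

C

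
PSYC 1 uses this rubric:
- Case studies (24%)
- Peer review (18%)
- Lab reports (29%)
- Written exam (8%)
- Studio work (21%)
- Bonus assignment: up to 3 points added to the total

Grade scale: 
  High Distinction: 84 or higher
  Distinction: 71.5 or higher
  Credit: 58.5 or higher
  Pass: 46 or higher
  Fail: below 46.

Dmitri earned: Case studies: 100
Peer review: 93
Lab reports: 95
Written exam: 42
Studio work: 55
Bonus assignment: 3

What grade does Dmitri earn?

Weighted total:
  Case studies 100 × 0.24 = 24
  Peer review 93 × 0.18 = 16.74
  Lab reports 95 × 0.29 = 27.55
  Written exam 42 × 0.08 = 3.36
  Studio work 55 × 0.21 = 11.55
Sum = 83.2
Bonus assignment: 83.2 + 3 = 86.2
86.2 ≥ 84 → High Distinction

High Distinction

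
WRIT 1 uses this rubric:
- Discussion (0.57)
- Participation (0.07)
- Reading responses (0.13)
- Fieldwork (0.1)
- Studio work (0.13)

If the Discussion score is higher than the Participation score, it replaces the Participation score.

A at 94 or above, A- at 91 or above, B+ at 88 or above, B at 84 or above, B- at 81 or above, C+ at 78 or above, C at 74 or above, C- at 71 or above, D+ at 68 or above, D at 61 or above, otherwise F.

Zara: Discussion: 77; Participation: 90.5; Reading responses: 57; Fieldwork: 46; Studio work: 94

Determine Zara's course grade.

Discussion (77) ≤ Participation (90.5), so Participation stays at 90.5.
Weighted total:
  Discussion 77 × 0.57 = 43.89
  Participation 90.5 × 0.07 = 6.335
  Reading responses 57 × 0.13 = 7.41
  Fieldwork 46 × 0.1 = 4.6
  Studio work 94 × 0.13 = 12.22
Sum = 74.455
74.455 is ≥ 74 and < 78 → C

C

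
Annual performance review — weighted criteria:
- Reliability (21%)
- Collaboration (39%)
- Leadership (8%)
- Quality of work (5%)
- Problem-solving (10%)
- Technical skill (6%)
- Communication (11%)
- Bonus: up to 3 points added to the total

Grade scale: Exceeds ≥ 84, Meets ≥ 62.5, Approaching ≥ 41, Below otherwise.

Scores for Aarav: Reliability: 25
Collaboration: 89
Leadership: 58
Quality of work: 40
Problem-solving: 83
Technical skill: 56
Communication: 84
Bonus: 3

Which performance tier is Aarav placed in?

Weighted total:
  Reliability 25 × 0.21 = 5.25
  Collaboration 89 × 0.39 = 34.71
  Leadership 58 × 0.08 = 4.64
  Quality of work 40 × 0.05 = 2
  Problem-solving 83 × 0.1 = 8.3
  Technical skill 56 × 0.06 = 3.36
  Communication 84 × 0.11 = 9.24
Sum = 67.5
Bonus: 67.5 + 3 = 70.5
70.5 is ≥ 62.5 and < 84 → Meets

Meets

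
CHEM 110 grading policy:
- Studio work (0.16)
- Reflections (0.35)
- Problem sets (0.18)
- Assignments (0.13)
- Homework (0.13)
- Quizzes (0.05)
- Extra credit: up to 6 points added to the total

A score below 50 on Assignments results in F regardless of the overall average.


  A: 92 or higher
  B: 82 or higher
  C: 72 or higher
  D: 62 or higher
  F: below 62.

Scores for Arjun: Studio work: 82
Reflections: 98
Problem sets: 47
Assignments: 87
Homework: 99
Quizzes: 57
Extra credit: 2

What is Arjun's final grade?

Assignments score 87 ≥ 50: minimum met.
Weighted total:
  Studio work 82 × 0.16 = 13.12
  Reflections 98 × 0.35 = 34.3
  Problem sets 47 × 0.18 = 8.46
  Assignments 87 × 0.13 = 11.31
  Homework 99 × 0.13 = 12.87
  Quizzes 57 × 0.05 = 2.85
Sum = 82.91
Extra credit: 82.91 + 2 = 84.91
84.91 is ≥ 82 and < 92 → B

B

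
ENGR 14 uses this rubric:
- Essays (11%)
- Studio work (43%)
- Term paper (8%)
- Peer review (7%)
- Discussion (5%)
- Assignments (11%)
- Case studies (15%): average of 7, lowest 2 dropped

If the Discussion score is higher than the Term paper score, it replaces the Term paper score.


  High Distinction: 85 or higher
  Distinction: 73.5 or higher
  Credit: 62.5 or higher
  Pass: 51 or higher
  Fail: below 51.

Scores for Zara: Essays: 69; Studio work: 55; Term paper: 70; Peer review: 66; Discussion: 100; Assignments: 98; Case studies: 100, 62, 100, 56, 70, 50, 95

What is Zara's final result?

Credit

Case studies: drop 50, 56 → average of remaining 5 = 427/5 = 85.4
Discussion (100) > Term paper (70), so Term paper counts as 100.
Weighted total:
  Essays 69 × 0.11 = 7.59
  Studio work 55 × 0.43 = 23.65
  Term paper 100 × 0.08 = 8
  Peer review 66 × 0.07 = 4.62
  Discussion 100 × 0.05 = 5
  Assignments 98 × 0.11 = 10.78
  Case studies 85.4 × 0.15 = 12.81
Sum = 72.45
72.45 is ≥ 62.5 and < 73.5 → Credit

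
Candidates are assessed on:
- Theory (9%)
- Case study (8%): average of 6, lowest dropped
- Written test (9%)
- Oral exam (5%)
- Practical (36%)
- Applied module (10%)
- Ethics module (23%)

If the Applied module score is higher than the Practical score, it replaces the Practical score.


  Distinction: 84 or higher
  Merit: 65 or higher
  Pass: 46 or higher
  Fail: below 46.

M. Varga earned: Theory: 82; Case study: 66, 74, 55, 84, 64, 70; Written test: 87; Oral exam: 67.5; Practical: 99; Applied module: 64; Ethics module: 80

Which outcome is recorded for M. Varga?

Case study: drop 55 → average of remaining 5 = 358/5 = 71.6
Applied module (64) ≤ Practical (99), so Practical stays at 99.
Weighted total:
  Theory 82 × 0.09 = 7.38
  Case study 71.6 × 0.08 = 5.728
  Written test 87 × 0.09 = 7.83
  Oral exam 67.5 × 0.05 = 3.375
  Practical 99 × 0.36 = 35.64
  Applied module 64 × 0.1 = 6.4
  Ethics module 80 × 0.23 = 18.4
Sum = 84.753
84.753 ≥ 84 → Distinction

Distinction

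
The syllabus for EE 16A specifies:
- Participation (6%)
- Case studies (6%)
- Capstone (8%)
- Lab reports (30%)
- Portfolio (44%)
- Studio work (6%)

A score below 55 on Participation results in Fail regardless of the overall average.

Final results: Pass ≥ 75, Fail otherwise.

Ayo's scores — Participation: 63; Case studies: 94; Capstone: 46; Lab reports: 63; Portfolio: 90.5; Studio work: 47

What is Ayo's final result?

Fail

Participation score 63 ≥ 55: minimum met.
Weighted total:
  Participation 63 × 0.06 = 3.78
  Case studies 94 × 0.06 = 5.64
  Capstone 46 × 0.08 = 3.68
  Lab reports 63 × 0.3 = 18.9
  Portfolio 90.5 × 0.44 = 39.82
  Studio work 47 × 0.06 = 2.82
Sum = 74.64
74.64 < 75 → Fail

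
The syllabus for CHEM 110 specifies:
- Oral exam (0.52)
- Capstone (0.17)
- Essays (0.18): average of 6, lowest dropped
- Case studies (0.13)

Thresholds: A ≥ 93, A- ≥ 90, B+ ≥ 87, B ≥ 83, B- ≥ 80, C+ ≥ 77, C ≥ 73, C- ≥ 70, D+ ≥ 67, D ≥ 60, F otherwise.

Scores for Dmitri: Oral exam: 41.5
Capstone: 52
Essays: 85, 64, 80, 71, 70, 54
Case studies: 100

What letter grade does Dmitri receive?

Essays: drop 54 → average of remaining 5 = 370/5 = 74
Weighted total:
  Oral exam 41.5 × 0.52 = 21.58
  Capstone 52 × 0.17 = 8.84
  Essays 74 × 0.18 = 13.32
  Case studies 100 × 0.13 = 13
Sum = 56.74
56.74 < 60 → F

F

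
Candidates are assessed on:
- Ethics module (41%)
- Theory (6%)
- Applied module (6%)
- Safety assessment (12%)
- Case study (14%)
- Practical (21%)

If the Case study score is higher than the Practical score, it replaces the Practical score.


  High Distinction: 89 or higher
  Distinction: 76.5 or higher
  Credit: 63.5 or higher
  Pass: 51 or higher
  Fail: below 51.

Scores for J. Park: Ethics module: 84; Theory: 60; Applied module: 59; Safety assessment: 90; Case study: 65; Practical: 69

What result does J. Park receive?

Case study (65) ≤ Practical (69), so Practical stays at 69.
Weighted total:
  Ethics module 84 × 0.41 = 34.44
  Theory 60 × 0.06 = 3.6
  Applied module 59 × 0.06 = 3.54
  Safety assessment 90 × 0.12 = 10.8
  Case study 65 × 0.14 = 9.1
  Practical 69 × 0.21 = 14.49
Sum = 75.97
75.97 is ≥ 63.5 and < 76.5 → Credit

Credit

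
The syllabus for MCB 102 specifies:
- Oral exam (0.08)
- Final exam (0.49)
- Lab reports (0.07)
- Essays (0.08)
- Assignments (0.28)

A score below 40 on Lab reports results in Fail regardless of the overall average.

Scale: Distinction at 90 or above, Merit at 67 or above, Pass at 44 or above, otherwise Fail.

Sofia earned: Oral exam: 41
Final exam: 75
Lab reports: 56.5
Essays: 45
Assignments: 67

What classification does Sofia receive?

Lab reports score 56.5 ≥ 40: minimum met.
Weighted total:
  Oral exam 41 × 0.08 = 3.28
  Final exam 75 × 0.49 = 36.75
  Lab reports 56.5 × 0.07 = 3.955
  Essays 45 × 0.08 = 3.6
  Assignments 67 × 0.28 = 18.76
Sum = 66.345
66.345 is ≥ 44 and < 67 → Pass

Pass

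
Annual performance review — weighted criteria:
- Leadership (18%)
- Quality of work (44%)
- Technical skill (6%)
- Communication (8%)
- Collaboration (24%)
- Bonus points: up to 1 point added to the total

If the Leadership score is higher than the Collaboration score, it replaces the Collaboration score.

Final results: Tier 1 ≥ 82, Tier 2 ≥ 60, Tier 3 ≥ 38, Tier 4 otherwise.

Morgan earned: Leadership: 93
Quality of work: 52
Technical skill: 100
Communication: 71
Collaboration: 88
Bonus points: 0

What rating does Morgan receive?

Tier 2

Leadership (93) > Collaboration (88), so Collaboration counts as 93.
Weighted total:
  Leadership 93 × 0.18 = 16.74
  Quality of work 52 × 0.44 = 22.88
  Technical skill 100 × 0.06 = 6
  Communication 71 × 0.08 = 5.68
  Collaboration 93 × 0.24 = 22.32
Sum = 73.62
Bonus points: 73.62 + 0 = 73.62
73.62 is ≥ 60 and < 82 → Tier 2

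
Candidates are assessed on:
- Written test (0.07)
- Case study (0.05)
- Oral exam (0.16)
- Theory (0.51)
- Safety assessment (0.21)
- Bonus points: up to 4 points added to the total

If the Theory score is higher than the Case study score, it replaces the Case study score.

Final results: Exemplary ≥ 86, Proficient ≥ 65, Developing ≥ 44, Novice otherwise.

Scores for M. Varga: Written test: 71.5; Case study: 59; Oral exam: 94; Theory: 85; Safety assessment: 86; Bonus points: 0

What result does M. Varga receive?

Proficient

Theory (85) > Case study (59), so Case study counts as 85.
Weighted total:
  Written test 71.5 × 0.07 = 5.005
  Case study 85 × 0.05 = 4.25
  Oral exam 94 × 0.16 = 15.04
  Theory 85 × 0.51 = 43.35
  Safety assessment 86 × 0.21 = 18.06
Sum = 85.705
Bonus points: 85.705 + 0 = 85.705
85.705 is ≥ 65 and < 86 → Proficient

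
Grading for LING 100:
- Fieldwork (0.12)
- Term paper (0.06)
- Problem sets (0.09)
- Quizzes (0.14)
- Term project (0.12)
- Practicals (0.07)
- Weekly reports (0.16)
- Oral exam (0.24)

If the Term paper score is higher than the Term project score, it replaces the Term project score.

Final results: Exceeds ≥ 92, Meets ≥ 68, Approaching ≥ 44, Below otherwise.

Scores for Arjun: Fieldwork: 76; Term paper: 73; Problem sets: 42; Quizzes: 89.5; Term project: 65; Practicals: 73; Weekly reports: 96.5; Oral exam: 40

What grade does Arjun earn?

Term paper (73) > Term project (65), so Term project counts as 73.
Weighted total:
  Fieldwork 76 × 0.12 = 9.12
  Term paper 73 × 0.06 = 4.38
  Problem sets 42 × 0.09 = 3.78
  Quizzes 89.5 × 0.14 = 12.53
  Term project 73 × 0.12 = 8.76
  Practicals 73 × 0.07 = 5.11
  Weekly reports 96.5 × 0.16 = 15.44
  Oral exam 40 × 0.24 = 9.6
Sum = 68.72
68.72 is ≥ 68 and < 92 → Meets

Meets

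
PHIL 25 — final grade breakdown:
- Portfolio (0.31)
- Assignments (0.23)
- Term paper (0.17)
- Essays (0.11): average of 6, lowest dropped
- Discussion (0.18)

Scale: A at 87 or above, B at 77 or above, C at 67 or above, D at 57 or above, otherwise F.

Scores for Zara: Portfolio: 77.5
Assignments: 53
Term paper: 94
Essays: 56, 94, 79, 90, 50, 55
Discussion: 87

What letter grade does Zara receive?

Essays: drop 50 → average of remaining 5 = 374/5 = 74.8
Weighted total:
  Portfolio 77.5 × 0.31 = 24.025
  Assignments 53 × 0.23 = 12.19
  Term paper 94 × 0.17 = 15.98
  Essays 74.8 × 0.11 = 8.228
  Discussion 87 × 0.18 = 15.66
Sum = 76.083
76.083 is ≥ 67 and < 77 → C

C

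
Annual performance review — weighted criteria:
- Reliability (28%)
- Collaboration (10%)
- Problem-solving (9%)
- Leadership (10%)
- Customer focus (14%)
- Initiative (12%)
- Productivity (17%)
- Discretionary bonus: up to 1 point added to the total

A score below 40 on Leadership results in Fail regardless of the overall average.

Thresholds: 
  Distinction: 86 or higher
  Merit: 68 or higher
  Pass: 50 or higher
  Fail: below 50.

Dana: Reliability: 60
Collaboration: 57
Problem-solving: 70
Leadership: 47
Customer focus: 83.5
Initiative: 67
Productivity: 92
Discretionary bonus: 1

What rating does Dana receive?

Merit

Leadership score 47 ≥ 40: minimum met.
Weighted total:
  Reliability 60 × 0.28 = 16.8
  Collaboration 57 × 0.1 = 5.7
  Problem-solving 70 × 0.09 = 6.3
  Leadership 47 × 0.1 = 4.7
  Customer focus 83.5 × 0.14 = 11.69
  Initiative 67 × 0.12 = 8.04
  Productivity 92 × 0.17 = 15.64
Sum = 68.87
Discretionary bonus: 68.87 + 1 = 69.87
69.87 is ≥ 68 and < 86 → Merit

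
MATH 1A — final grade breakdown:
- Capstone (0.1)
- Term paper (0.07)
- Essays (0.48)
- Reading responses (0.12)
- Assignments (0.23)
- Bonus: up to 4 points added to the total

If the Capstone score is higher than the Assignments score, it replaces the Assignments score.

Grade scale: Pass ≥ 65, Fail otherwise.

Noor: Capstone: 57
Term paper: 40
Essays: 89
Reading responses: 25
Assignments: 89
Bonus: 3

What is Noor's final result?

Capstone (57) ≤ Assignments (89), so Assignments stays at 89.
Weighted total:
  Capstone 57 × 0.1 = 5.7
  Term paper 40 × 0.07 = 2.8
  Essays 89 × 0.48 = 42.72
  Reading responses 25 × 0.12 = 3
  Assignments 89 × 0.23 = 20.47
Sum = 74.69
Bonus: 74.69 + 3 = 77.69
77.69 ≥ 65 → Pass

Pass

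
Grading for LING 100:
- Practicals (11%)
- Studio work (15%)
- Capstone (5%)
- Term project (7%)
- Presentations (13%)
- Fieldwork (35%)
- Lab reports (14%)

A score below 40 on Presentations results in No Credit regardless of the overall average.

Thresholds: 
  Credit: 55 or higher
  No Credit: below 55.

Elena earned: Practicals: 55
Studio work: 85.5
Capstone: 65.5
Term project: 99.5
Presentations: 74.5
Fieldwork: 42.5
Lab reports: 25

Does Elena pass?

Presentations score 74.5 ≥ 40: minimum met.
Weighted total:
  Practicals 55 × 0.11 = 6.05
  Studio work 85.5 × 0.15 = 12.825
  Capstone 65.5 × 0.05 = 3.275
  Term project 99.5 × 0.07 = 6.965
  Presentations 74.5 × 0.13 = 9.685
  Fieldwork 42.5 × 0.35 = 14.875
  Lab reports 25 × 0.14 = 3.5
Sum = 57.175
57.175 ≥ 55 → Credit

Credit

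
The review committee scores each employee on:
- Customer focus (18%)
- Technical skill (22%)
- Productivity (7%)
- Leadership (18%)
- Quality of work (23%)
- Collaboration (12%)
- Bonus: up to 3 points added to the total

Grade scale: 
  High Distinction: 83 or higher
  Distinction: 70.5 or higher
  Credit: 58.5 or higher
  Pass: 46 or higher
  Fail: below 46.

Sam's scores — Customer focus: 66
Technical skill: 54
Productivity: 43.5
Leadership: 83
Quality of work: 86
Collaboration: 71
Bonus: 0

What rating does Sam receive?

Weighted total:
  Customer focus 66 × 0.18 = 11.88
  Technical skill 54 × 0.22 = 11.88
  Productivity 43.5 × 0.07 = 3.045
  Leadership 83 × 0.18 = 14.94
  Quality of work 86 × 0.23 = 19.78
  Collaboration 71 × 0.12 = 8.52
Sum = 70.045
Bonus: 70.045 + 0 = 70.045
70.045 is ≥ 58.5 and < 70.5 → Credit

Credit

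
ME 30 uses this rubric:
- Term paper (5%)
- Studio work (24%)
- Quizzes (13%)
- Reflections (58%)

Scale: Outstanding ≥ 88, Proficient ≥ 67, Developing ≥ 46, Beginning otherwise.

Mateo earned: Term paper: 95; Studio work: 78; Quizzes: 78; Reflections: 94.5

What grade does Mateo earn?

Outstanding

Weighted total:
  Term paper 95 × 0.05 = 4.75
  Studio work 78 × 0.24 = 18.72
  Quizzes 78 × 0.13 = 10.14
  Reflections 94.5 × 0.58 = 54.81
Sum = 88.42
88.42 ≥ 88 → Outstanding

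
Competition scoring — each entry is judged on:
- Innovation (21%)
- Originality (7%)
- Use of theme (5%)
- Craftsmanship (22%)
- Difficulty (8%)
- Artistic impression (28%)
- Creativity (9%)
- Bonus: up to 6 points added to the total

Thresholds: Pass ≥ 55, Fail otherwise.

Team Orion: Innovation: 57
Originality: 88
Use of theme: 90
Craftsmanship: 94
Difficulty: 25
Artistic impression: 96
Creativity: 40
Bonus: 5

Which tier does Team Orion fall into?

Weighted total:
  Innovation 57 × 0.21 = 11.97
  Originality 88 × 0.07 = 6.16
  Use of theme 90 × 0.05 = 4.5
  Craftsmanship 94 × 0.22 = 20.68
  Difficulty 25 × 0.08 = 2
  Artistic impression 96 × 0.28 = 26.88
  Creativity 40 × 0.09 = 3.6
Sum = 75.79
Bonus: 75.79 + 5 = 80.79
80.79 ≥ 55 → Pass

Pass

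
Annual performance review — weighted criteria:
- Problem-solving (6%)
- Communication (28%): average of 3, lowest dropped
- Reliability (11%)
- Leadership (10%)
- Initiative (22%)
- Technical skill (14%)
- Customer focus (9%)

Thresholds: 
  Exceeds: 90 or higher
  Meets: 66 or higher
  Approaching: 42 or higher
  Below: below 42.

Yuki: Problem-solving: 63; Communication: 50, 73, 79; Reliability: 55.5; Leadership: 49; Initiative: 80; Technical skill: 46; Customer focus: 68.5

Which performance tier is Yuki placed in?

Meets

Communication: drop 50 → average of remaining 2 = 152/2 = 76
Weighted total:
  Problem-solving 63 × 0.06 = 3.78
  Communication 76 × 0.28 = 21.28
  Reliability 55.5 × 0.11 = 6.105
  Leadership 49 × 0.1 = 4.9
  Initiative 80 × 0.22 = 17.6
  Technical skill 46 × 0.14 = 6.44
  Customer focus 68.5 × 0.09 = 6.165
Sum = 66.27
66.27 is ≥ 66 and < 90 → Meets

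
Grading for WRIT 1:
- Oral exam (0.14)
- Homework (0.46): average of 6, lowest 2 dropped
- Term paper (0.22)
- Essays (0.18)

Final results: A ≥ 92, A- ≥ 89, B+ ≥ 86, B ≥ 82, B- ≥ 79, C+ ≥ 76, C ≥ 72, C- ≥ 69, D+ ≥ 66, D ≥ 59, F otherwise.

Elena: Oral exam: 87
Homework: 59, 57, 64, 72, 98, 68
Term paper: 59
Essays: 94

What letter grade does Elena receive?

Homework: drop 57, 59 → average of remaining 4 = 302/4 = 75.5
Weighted total:
  Oral exam 87 × 0.14 = 12.18
  Homework 75.5 × 0.46 = 34.73
  Term paper 59 × 0.22 = 12.98
  Essays 94 × 0.18 = 16.92
Sum = 76.81
76.81 is ≥ 76 and < 79 → C+

C+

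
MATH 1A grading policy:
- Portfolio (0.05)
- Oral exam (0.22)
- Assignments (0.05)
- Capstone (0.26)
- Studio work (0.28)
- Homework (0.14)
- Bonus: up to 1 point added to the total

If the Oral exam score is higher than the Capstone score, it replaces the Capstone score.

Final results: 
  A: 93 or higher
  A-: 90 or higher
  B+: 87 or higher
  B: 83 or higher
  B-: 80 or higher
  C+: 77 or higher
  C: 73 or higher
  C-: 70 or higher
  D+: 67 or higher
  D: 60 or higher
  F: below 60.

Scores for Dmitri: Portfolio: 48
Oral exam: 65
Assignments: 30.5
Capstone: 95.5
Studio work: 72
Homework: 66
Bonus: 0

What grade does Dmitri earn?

C-

Oral exam (65) ≤ Capstone (95.5), so Capstone stays at 95.5.
Weighted total:
  Portfolio 48 × 0.05 = 2.4
  Oral exam 65 × 0.22 = 14.3
  Assignments 30.5 × 0.05 = 1.525
  Capstone 95.5 × 0.26 = 24.83
  Studio work 72 × 0.28 = 20.16
  Homework 66 × 0.14 = 9.24
Sum = 72.455
Bonus: 72.455 + 0 = 72.455
72.455 is ≥ 70 and < 73 → C-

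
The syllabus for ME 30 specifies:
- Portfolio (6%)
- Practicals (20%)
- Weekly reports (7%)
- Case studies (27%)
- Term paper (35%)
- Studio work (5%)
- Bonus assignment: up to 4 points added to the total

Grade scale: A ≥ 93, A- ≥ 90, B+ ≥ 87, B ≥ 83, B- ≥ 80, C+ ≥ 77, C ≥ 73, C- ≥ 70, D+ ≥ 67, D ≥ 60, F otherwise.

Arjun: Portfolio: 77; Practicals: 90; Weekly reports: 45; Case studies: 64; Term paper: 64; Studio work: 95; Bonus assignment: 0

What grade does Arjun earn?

Weighted total:
  Portfolio 77 × 0.06 = 4.62
  Practicals 90 × 0.2 = 18
  Weekly reports 45 × 0.07 = 3.15
  Case studies 64 × 0.27 = 17.28
  Term paper 64 × 0.35 = 22.4
  Studio work 95 × 0.05 = 4.75
Sum = 70.2
Bonus assignment: 70.2 + 0 = 70.2
70.2 is ≥ 70 and < 73 → C-

C-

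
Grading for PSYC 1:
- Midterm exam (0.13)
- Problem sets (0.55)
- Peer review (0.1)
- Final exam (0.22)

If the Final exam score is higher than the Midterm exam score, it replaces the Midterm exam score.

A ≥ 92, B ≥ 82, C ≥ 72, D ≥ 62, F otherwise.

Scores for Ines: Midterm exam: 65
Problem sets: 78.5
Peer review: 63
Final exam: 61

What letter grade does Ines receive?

D

Final exam (61) ≤ Midterm exam (65), so Midterm exam stays at 65.
Weighted total:
  Midterm exam 65 × 0.13 = 8.45
  Problem sets 78.5 × 0.55 = 43.175
  Peer review 63 × 0.1 = 6.3
  Final exam 61 × 0.22 = 13.42
Sum = 71.345
71.345 is ≥ 62 and < 72 → D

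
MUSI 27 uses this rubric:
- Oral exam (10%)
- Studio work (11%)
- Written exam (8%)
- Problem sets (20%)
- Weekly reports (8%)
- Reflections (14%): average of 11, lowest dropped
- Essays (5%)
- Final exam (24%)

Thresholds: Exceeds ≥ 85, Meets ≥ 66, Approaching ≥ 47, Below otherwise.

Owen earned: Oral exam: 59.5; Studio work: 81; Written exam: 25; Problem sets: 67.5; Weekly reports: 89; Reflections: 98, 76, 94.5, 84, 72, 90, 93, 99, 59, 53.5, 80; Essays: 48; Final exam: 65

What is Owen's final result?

Meets

Reflections: drop 53.5 → average of remaining 10 = 845.5/10 = 84.55
Weighted total:
  Oral exam 59.5 × 0.1 = 5.95
  Studio work 81 × 0.11 = 8.91
  Written exam 25 × 0.08 = 2
  Problem sets 67.5 × 0.2 = 13.5
  Weekly reports 89 × 0.08 = 7.12
  Reflections 84.55 × 0.14 = 11.837
  Essays 48 × 0.05 = 2.4
  Final exam 65 × 0.24 = 15.6
Sum = 67.317
67.317 is ≥ 66 and < 85 → Meets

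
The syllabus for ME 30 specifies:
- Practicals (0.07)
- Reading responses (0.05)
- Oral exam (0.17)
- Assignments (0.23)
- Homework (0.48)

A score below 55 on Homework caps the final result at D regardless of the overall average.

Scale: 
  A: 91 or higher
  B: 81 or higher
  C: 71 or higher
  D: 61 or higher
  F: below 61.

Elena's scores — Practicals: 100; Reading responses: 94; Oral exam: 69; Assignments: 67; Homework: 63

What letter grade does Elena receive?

D

Homework score 63 ≥ 55: minimum met.
Weighted total:
  Practicals 100 × 0.07 = 7
  Reading responses 94 × 0.05 = 4.7
  Oral exam 69 × 0.17 = 11.73
  Assignments 67 × 0.23 = 15.41
  Homework 63 × 0.48 = 30.24
Sum = 69.08
69.08 is ≥ 61 and < 71 → D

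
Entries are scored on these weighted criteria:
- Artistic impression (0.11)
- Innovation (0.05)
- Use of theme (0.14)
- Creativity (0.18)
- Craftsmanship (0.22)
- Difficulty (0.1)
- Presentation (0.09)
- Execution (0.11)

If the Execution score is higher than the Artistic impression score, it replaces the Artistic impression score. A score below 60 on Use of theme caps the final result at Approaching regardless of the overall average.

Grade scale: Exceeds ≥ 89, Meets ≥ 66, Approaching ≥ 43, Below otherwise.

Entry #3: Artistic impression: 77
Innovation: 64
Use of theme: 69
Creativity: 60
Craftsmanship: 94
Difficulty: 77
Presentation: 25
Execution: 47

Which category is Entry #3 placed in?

Execution (47) ≤ Artistic impression (77), so Artistic impression stays at 77.
Use of theme score 69 ≥ 60: minimum met.
Weighted total:
  Artistic impression 77 × 0.11 = 8.47
  Innovation 64 × 0.05 = 3.2
  Use of theme 69 × 0.14 = 9.66
  Creativity 60 × 0.18 = 10.8
  Craftsmanship 94 × 0.22 = 20.68
  Difficulty 77 × 0.1 = 7.7
  Presentation 25 × 0.09 = 2.25
  Execution 47 × 0.11 = 5.17
Sum = 67.93
67.93 is ≥ 66 and < 89 → Meets

Meets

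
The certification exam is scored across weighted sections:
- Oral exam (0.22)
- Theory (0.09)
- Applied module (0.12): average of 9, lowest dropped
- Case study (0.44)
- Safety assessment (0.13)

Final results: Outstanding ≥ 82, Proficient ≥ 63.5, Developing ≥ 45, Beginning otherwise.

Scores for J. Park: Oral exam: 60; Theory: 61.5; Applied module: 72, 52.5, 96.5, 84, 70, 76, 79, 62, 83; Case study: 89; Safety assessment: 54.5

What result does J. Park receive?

Proficient

Applied module: drop 52.5 → average of remaining 8 = 622.5/8 = 77.8125
Weighted total:
  Oral exam 60 × 0.22 = 13.2
  Theory 61.5 × 0.09 = 5.535
  Applied module 77.8125 × 0.12 = 9.3375
  Case study 89 × 0.44 = 39.16
  Safety assessment 54.5 × 0.13 = 7.085
Sum = 74.3175
74.3175 is ≥ 63.5 and < 82 → Proficient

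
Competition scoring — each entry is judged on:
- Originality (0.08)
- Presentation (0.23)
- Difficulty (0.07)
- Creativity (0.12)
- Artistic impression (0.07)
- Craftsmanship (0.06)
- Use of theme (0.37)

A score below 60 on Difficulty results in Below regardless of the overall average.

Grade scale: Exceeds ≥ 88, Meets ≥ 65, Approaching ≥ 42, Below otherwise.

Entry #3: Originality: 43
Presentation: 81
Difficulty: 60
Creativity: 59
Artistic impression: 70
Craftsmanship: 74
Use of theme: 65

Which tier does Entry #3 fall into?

Meets

Difficulty score 60 ≥ 60: minimum met.
Weighted total:
  Originality 43 × 0.08 = 3.44
  Presentation 81 × 0.23 = 18.63
  Difficulty 60 × 0.07 = 4.2
  Creativity 59 × 0.12 = 7.08
  Artistic impression 70 × 0.07 = 4.9
  Craftsmanship 74 × 0.06 = 4.44
  Use of theme 65 × 0.37 = 24.05
Sum = 66.74
66.74 is ≥ 65 and < 88 → Meets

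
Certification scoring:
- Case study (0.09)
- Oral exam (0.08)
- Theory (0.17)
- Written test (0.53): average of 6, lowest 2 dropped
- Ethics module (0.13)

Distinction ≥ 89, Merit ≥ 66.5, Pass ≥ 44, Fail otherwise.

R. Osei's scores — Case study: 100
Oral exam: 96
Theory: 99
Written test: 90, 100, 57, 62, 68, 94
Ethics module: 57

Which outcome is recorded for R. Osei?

Written test: drop 57, 62 → average of remaining 4 = 352/4 = 88
Weighted total:
  Case study 100 × 0.09 = 9
  Oral exam 96 × 0.08 = 7.68
  Theory 99 × 0.17 = 16.83
  Written test 88 × 0.53 = 46.64
  Ethics module 57 × 0.13 = 7.41
Sum = 87.56
87.56 is ≥ 66.5 and < 89 → Merit

Merit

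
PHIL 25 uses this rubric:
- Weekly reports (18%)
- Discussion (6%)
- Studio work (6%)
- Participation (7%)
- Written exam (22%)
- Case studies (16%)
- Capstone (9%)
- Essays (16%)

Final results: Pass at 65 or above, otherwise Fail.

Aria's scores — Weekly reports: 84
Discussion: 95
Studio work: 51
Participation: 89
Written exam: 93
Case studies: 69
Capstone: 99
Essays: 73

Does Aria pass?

Pass

Weighted total:
  Weekly reports 84 × 0.18 = 15.12
  Discussion 95 × 0.06 = 5.7
  Studio work 51 × 0.06 = 3.06
  Participation 89 × 0.07 = 6.23
  Written exam 93 × 0.22 = 20.46
  Case studies 69 × 0.16 = 11.04
  Capstone 99 × 0.09 = 8.91
  Essays 73 × 0.16 = 11.68
Sum = 82.2
82.2 ≥ 65 → Pass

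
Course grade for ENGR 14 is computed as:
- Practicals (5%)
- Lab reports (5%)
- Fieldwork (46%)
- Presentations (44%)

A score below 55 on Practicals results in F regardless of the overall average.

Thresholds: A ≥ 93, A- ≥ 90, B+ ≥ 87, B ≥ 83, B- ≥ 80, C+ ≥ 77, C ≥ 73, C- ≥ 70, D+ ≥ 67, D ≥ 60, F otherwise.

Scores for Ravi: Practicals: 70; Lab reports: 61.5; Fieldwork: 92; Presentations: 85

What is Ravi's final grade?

Practicals score 70 ≥ 55: minimum met.
Weighted total:
  Practicals 70 × 0.05 = 3.5
  Lab reports 61.5 × 0.05 = 3.075
  Fieldwork 92 × 0.46 = 42.32
  Presentations 85 × 0.44 = 37.4
Sum = 86.295
86.295 is ≥ 83 and < 87 → B

B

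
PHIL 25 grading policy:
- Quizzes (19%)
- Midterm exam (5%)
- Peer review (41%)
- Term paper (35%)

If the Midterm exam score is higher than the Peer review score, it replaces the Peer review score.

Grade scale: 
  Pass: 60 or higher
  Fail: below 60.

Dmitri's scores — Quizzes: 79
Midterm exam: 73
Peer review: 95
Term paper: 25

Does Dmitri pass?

Pass

Midterm exam (73) ≤ Peer review (95), so Peer review stays at 95.
Weighted total:
  Quizzes 79 × 0.19 = 15.01
  Midterm exam 73 × 0.05 = 3.65
  Peer review 95 × 0.41 = 38.95
  Term paper 25 × 0.35 = 8.75
Sum = 66.36
66.36 ≥ 60 → Pass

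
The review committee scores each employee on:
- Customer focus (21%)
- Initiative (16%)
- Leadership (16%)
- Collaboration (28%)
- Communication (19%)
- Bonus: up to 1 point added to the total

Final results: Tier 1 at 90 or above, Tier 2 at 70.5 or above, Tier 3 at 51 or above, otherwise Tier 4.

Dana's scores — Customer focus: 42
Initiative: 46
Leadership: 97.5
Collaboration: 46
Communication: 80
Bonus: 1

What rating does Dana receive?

Weighted total:
  Customer focus 42 × 0.21 = 8.82
  Initiative 46 × 0.16 = 7.36
  Leadership 97.5 × 0.16 = 15.6
  Collaboration 46 × 0.28 = 12.88
  Communication 80 × 0.19 = 15.2
Sum = 59.86
Bonus: 59.86 + 1 = 60.86
60.86 is ≥ 51 and < 70.5 → Tier 3

Tier 3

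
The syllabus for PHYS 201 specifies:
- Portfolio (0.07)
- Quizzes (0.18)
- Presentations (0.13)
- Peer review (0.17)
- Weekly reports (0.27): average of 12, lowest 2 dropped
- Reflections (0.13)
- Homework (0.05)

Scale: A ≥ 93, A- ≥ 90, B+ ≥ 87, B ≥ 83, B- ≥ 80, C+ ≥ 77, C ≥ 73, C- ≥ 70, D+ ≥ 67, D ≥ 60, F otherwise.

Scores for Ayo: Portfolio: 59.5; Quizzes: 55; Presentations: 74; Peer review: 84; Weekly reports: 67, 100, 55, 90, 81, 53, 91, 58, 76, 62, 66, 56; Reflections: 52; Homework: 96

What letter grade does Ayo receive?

D+

Weekly reports: drop 53, 55 → average of remaining 10 = 747/10 = 74.7
Weighted total:
  Portfolio 59.5 × 0.07 = 4.165
  Quizzes 55 × 0.18 = 9.9
  Presentations 74 × 0.13 = 9.62
  Peer review 84 × 0.17 = 14.28
  Weekly reports 74.7 × 0.27 = 20.169
  Reflections 52 × 0.13 = 6.76
  Homework 96 × 0.05 = 4.8
Sum = 69.694
69.694 is ≥ 67 and < 70 → D+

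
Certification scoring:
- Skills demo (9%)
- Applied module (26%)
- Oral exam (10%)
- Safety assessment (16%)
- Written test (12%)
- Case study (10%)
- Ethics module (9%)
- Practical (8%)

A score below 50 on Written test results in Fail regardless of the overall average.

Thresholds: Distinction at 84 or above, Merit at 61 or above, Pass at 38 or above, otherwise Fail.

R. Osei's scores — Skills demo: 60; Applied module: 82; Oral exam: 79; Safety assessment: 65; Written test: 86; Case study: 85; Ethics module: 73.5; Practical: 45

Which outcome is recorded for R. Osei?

Merit

Written test score 86 ≥ 50: minimum met.
Weighted total:
  Skills demo 60 × 0.09 = 5.4
  Applied module 82 × 0.26 = 21.32
  Oral exam 79 × 0.1 = 7.9
  Safety assessment 65 × 0.16 = 10.4
  Written test 86 × 0.12 = 10.32
  Case study 85 × 0.1 = 8.5
  Ethics module 73.5 × 0.09 = 6.615
  Practical 45 × 0.08 = 3.6
Sum = 74.055
74.055 is ≥ 61 and < 84 → Merit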